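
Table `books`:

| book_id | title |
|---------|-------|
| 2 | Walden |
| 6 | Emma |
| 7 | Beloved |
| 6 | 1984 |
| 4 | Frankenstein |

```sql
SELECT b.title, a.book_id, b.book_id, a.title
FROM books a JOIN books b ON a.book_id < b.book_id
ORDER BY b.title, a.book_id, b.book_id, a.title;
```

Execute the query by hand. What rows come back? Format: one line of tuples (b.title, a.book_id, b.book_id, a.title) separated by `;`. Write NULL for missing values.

INNER JOIN keeps only pairs where the ON condition holds.
Matching on a.book_id < b.book_id.
- a[0] book_id=2 → 4 match(es) in b → 4 row(s).
- a[1] book_id=6 → 1 match(es) in b → 1 row(s).
- a[2] book_id=7 → no match; dropped.
- a[3] book_id=6 → 1 match(es) in b → 1 row(s).
- a[4] book_id=4 → 3 match(es) in b → 3 row(s).
After projecting and ordering:
b.title | a.book_id | b.book_id | a.title
1984 | 2 | 6 | Walden
1984 | 4 | 6 | Frankenstein
Beloved | 2 | 7 | Walden
Beloved | 4 | 7 | Frankenstein
Beloved | 6 | 7 | 1984
Beloved | 6 | 7 | Emma
Emma | 2 | 6 | Walden
Emma | 4 | 6 | Frankenstein
Frankenstein | 2 | 4 | Walden

(1984, 2, 6, Walden); (1984, 4, 6, Frankenstein); (Beloved, 2, 7, Walden); (Beloved, 4, 7, Frankenstein); (Beloved, 6, 7, 1984); (Beloved, 6, 7, Emma); (Emma, 2, 6, Walden); (Emma, 4, 6, Frankenstein); (Frankenstein, 2, 4, Walden)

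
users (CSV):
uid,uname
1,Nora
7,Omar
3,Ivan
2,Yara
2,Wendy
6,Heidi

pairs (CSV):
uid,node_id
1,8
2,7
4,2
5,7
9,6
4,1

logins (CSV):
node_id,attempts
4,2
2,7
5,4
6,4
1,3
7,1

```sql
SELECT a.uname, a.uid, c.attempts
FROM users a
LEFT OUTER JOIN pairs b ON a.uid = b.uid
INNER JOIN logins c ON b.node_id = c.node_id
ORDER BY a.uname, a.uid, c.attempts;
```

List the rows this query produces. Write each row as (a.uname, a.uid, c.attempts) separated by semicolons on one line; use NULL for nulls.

(Wendy, 2, 1); (Yara, 2, 1)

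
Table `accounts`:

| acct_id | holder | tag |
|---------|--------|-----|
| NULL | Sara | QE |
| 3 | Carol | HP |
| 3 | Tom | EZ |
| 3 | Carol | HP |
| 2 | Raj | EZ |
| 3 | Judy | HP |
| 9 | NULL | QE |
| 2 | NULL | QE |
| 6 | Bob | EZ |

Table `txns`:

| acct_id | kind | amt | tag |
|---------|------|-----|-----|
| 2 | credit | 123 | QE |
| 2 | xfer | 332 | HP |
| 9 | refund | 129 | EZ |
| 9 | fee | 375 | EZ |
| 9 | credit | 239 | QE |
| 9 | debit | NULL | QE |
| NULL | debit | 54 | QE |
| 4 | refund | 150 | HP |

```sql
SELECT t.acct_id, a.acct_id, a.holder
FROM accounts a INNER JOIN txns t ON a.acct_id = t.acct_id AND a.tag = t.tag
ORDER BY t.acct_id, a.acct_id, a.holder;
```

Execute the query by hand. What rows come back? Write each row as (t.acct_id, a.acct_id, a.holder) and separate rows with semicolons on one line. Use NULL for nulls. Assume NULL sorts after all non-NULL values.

(2, 2, NULL); (9, 9, NULL); (9, 9, NULL)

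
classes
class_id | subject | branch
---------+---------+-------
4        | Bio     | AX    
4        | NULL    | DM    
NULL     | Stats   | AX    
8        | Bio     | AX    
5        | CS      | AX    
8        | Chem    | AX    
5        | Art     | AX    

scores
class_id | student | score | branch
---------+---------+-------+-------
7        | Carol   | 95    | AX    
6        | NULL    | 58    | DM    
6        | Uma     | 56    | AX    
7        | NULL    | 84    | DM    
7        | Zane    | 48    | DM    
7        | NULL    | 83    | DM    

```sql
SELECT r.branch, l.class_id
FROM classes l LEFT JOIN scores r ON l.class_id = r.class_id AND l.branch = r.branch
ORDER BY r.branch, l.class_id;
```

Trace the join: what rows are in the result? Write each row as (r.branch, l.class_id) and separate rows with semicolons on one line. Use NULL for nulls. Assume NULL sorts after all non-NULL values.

(NULL, 4); (NULL, 4); (NULL, 5); (NULL, 5); (NULL, 8); (NULL, 8); (NULL, NULL)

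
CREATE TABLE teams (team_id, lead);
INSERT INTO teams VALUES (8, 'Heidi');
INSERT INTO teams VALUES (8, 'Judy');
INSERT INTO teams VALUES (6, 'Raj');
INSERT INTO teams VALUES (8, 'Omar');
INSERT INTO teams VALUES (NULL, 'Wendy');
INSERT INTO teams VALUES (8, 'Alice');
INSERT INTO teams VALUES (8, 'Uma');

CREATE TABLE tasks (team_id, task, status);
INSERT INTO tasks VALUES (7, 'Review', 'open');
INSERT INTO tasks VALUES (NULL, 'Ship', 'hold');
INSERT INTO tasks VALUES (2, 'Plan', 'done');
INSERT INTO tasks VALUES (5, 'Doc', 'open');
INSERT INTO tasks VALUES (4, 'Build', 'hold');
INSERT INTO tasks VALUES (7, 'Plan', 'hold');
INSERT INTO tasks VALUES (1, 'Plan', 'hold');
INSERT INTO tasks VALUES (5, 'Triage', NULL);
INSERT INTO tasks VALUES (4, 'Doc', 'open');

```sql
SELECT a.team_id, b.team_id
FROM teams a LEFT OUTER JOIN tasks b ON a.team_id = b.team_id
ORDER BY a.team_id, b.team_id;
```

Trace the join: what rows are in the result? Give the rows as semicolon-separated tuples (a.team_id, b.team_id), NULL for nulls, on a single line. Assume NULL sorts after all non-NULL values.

(6, NULL); (8, NULL); (8, NULL); (8, NULL); (8, NULL); (8, NULL); (NULL, NULL)

LEFT JOIN keeps every row from `teams`; unmatched rows get NULL for `tasks`'s columns.
Matching on a.team_id = b.team_id. A NULL in a compared column never satisfies the condition.
- team_id=8: no b row matches, row kept with b columns NULL.
- team_id=8: no b row matches, row kept with b columns NULL.
- team_id=6: no b row matches, row kept with b columns NULL.
- team_id=8: no b row matches, row kept with b columns NULL.
- team_id=NULL: no b row matches, row kept with b columns NULL.
- team_id=8: no b row matches, row kept with b columns NULL.
- team_id=8: no b row matches, row kept with b columns NULL.
After projecting and ordering:
a.team_id | b.team_id
6 | NULL
8 | NULL
8 | NULL
8 | NULL
8 | NULL
8 | NULL
NULL | NULL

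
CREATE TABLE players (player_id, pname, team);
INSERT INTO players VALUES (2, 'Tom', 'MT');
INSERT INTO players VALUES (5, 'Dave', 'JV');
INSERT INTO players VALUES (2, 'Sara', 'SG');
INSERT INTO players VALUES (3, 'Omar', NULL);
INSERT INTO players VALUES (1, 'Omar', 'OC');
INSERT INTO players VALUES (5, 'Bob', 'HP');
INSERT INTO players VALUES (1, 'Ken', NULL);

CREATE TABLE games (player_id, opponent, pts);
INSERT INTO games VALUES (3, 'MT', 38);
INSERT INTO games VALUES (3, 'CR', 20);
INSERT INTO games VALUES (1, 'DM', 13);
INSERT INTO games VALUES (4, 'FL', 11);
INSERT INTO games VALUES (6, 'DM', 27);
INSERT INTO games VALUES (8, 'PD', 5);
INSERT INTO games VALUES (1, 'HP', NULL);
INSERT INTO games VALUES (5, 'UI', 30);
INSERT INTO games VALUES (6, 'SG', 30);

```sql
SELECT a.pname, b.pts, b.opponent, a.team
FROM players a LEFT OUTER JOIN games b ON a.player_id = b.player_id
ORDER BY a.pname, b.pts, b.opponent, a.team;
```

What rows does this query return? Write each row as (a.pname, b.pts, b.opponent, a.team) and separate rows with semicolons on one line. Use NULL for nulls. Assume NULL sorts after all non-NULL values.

(Bob, 30, UI, HP); (Dave, 30, UI, JV); (Ken, 13, DM, NULL); (Ken, NULL, HP, NULL); (Omar, 13, DM, OC); (Omar, 20, CR, NULL); (Omar, 38, MT, NULL); (Omar, NULL, HP, OC); (Sara, NULL, NULL, SG); (Tom, NULL, NULL, MT)

LEFT JOIN keeps every row from `players`; unmatched rows get NULL for `games`'s columns.
Matching on a.player_id = b.player_id.
Matched pairs: 8; unmatched a rows kept: 2.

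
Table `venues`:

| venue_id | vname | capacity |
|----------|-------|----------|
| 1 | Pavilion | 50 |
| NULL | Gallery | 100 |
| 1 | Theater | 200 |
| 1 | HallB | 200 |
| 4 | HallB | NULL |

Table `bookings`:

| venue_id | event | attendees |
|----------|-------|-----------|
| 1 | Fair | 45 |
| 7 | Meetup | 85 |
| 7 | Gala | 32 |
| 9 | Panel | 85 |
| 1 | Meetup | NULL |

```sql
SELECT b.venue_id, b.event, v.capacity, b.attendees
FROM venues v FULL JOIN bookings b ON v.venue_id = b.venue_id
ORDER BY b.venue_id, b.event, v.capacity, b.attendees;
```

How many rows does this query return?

FULL OUTER JOIN keeps every row from both sides; unmatched rows get NULL for the other side's columns.
Matching on v.venue_id = b.venue_id. A NULL in a compared column never satisfies the condition.
- v (venue_id=1) pairs with 2 row(s) of b.
- v (venue_id=NULL) has no partner → padded with NULL.
- v (venue_id=1) pairs with 2 row(s) of b.
- v (venue_id=1) pairs with 2 row(s) of b.
- v (venue_id=4) has no partner → padded with NULL.
- 3 row(s) from b found no v partner → padded with NULL.
Total: 6 matched + 5 padded = 11 rows.

11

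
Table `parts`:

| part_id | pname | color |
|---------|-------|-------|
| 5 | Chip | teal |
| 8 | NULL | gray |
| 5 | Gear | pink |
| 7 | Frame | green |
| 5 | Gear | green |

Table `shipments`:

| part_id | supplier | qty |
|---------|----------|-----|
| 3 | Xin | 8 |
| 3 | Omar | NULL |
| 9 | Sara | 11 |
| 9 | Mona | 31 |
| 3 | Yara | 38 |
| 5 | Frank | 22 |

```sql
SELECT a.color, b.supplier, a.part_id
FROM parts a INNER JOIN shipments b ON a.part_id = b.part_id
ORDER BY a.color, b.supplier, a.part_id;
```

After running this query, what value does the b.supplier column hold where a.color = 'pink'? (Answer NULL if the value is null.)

Frank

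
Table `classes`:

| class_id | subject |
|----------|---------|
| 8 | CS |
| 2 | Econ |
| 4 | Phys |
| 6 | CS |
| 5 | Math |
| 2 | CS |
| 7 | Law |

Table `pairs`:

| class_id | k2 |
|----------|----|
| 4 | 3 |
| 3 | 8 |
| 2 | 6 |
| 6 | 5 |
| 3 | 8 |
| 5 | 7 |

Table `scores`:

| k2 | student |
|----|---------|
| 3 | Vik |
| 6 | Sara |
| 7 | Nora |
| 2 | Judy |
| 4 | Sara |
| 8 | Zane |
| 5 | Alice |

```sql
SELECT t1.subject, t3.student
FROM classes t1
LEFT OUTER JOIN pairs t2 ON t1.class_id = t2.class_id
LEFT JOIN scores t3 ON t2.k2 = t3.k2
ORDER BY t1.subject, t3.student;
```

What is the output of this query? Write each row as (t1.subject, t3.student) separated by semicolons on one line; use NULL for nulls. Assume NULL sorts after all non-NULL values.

(CS, Alice); (CS, Sara); (CS, NULL); (Econ, Sara); (Law, NULL); (Math, Nora); (Phys, Vik)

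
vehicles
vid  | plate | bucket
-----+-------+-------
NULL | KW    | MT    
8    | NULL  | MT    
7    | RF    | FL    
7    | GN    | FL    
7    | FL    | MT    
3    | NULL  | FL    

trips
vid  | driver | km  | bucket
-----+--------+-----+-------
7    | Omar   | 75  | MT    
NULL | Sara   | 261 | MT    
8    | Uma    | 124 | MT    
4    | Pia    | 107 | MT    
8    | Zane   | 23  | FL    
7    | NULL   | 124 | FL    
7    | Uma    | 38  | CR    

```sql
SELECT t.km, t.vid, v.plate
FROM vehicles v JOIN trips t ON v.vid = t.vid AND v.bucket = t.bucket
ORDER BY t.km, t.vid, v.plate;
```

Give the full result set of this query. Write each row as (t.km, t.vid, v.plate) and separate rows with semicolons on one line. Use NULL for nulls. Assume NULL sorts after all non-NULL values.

INNER JOIN keeps only pairs where the ON condition holds.
Matching on v.vid = t.vid AND v.bucket = t.bucket. A NULL in a compared column never satisfies the condition.
- vid=NULL, bucket=MT: no matching t row, dropped.
- vid=8, bucket=MT: 1 matching t row(s), so 1 row(s) emitted.
- vid=7, bucket=FL: 1 matching t row(s), so 1 row(s) emitted.
- vid=7, bucket=FL: 1 matching t row(s), so 1 row(s) emitted.
- vid=7, bucket=MT: 1 matching t row(s), so 1 row(s) emitted.
- vid=3, bucket=FL: no matching t row, dropped.
After projecting and ordering:
t.km | t.vid | v.plate
75 | 7 | FL
124 | 7 | GN
124 | 7 | RF
124 | 8 | NULL

(75, 7, FL); (124, 7, GN); (124, 7, RF); (124, 8, NULL)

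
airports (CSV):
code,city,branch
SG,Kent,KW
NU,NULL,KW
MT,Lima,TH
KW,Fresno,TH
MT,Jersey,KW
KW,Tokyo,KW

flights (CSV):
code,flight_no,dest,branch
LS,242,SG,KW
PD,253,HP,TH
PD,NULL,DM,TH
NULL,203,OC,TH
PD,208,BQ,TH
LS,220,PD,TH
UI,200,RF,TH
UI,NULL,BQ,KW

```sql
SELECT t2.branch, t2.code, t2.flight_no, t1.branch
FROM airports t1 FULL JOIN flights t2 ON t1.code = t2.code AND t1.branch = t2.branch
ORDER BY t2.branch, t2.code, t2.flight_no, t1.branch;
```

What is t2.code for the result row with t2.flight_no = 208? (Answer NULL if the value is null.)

PD

FULL OUTER JOIN keeps every row from both sides; unmatched rows get NULL for the other side's columns.
Matching on t1.code = t2.code AND t1.branch = t2.branch. A NULL in a compared column never satisfies the condition.
- t1[0] code=SG, branch=KW → no match; kept with NULLs on the t2 side.
- t1[1] code=NU, branch=KW → no match; kept with NULLs on the t2 side.
- t1[2] code=MT, branch=TH → no match; kept with NULLs on the t2 side.
- t1[3] code=KW, branch=TH → no match; kept with NULLs on the t2 side.
- t1[4] code=MT, branch=KW → no match; kept with NULLs on the t2 side.
- t1[5] code=KW, branch=KW → no match; kept with NULLs on the t2 side.
- plus 8 unmatched t2 row(s), each kept with NULL t1 columns.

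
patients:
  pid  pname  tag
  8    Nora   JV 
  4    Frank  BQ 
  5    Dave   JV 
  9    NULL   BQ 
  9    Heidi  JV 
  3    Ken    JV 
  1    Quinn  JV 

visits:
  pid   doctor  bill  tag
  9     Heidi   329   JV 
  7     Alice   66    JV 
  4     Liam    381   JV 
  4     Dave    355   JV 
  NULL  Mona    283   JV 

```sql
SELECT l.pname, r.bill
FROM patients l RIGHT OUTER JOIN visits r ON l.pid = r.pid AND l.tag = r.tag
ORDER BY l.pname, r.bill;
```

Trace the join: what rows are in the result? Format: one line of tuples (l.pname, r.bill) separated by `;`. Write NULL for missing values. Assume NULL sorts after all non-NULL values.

RIGHT JOIN keeps every row from `visits`; unmatched rows get NULL for `patients`'s columns.
Matching on l.pid = r.pid AND l.tag = r.tag. A NULL in a compared column never satisfies the condition.
Matched pairs: 1; unmatched r rows kept: 4.

(Heidi, 329); (NULL, 66); (NULL, 283); (NULL, 355); (NULL, 381)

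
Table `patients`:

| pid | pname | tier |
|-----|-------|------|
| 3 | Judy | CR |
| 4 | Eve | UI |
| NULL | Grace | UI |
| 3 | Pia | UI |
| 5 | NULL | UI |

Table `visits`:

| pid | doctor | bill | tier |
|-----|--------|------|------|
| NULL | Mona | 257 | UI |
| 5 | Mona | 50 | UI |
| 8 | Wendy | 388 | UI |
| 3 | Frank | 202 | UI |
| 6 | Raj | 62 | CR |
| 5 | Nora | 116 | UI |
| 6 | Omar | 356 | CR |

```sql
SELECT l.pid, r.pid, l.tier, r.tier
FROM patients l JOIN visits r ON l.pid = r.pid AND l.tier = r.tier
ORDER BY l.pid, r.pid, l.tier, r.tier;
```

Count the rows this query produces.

INNER JOIN keeps only pairs where the ON condition holds.
Matching on l.pid = r.pid AND l.tier = r.tier. A NULL in a compared column never satisfies the condition.
Matched pairs: 3.
Total: 3 rows.

3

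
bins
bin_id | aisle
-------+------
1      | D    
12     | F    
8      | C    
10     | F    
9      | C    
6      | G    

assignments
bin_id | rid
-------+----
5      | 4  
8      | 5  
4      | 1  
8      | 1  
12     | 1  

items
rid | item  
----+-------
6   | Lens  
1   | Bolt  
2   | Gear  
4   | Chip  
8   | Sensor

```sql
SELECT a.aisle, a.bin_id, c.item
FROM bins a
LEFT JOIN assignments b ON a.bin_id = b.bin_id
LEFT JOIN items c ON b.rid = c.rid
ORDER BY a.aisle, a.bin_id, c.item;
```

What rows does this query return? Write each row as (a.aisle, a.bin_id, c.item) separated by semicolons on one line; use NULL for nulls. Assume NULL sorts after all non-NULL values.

(C, 8, Bolt); (C, 8, NULL); (C, 9, NULL); (D, 1, NULL); (F, 10, NULL); (F, 12, Bolt); (G, 6, NULL)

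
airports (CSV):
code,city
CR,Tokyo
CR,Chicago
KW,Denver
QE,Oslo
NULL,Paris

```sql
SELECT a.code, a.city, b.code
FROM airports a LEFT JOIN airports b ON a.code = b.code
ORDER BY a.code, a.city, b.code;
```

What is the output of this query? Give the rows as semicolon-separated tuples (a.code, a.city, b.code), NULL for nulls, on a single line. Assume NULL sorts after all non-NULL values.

LEFT JOIN keeps every row from `airports a`; unmatched rows get NULL for `airports b`'s columns.
Matching on a.code = b.code. A NULL in a compared column never satisfies the condition.
Matched pairs: 6; unmatched a rows kept: 1.

(CR, Chicago, CR); (CR, Chicago, CR); (CR, Tokyo, CR); (CR, Tokyo, CR); (KW, Denver, KW); (QE, Oslo, QE); (NULL, Paris, NULL)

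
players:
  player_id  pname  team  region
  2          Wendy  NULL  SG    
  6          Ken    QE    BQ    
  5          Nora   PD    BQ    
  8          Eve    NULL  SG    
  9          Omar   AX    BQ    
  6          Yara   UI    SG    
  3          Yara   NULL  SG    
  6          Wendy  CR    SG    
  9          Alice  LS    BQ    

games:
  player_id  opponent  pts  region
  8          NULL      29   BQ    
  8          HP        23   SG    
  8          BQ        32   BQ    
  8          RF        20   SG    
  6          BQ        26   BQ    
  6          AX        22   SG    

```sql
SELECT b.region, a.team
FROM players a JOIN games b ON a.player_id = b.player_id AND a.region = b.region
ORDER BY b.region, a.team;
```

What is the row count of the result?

5

INNER JOIN keeps only pairs where the ON condition holds.
Matching on a.player_id = b.player_id AND a.region = b.region.
Matched pairs: 5.
Total: 5 rows.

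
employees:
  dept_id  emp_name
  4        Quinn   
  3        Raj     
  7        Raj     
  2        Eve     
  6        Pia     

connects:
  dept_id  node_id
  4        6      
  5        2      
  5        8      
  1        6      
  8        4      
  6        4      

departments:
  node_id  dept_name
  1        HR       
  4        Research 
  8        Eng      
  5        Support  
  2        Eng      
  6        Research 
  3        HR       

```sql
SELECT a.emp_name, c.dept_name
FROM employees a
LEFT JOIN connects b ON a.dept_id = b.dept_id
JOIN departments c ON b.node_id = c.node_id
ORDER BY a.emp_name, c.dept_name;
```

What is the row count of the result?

2

Joins associate left-to-right: employees LEFT JOIN connects on dept_id gives 5 intermediate row(s).
Then INNER JOIN `departments c` on node_id: keep only rows whose b.node_id appears in c.
Result: 2 row(s).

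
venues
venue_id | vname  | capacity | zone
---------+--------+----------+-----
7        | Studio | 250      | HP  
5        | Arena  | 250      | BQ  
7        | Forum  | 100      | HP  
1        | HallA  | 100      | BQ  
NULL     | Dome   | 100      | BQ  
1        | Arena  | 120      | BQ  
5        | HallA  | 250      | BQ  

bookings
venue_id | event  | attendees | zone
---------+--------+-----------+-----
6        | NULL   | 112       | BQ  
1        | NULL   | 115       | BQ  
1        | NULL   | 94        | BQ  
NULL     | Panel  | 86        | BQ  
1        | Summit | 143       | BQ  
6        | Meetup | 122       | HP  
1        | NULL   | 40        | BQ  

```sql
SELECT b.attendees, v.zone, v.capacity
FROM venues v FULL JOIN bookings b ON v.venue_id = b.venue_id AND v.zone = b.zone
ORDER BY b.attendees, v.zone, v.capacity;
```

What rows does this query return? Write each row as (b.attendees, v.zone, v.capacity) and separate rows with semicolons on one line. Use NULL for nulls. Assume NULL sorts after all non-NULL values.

(40, BQ, 100); (40, BQ, 120); (86, NULL, NULL); (94, BQ, 100); (94, BQ, 120); (112, NULL, NULL); (115, BQ, 100); (115, BQ, 120); (122, NULL, NULL); (143, BQ, 100); (143, BQ, 120); (NULL, BQ, 100); (NULL, BQ, 250); (NULL, BQ, 250); (NULL, HP, 100); (NULL, HP, 250)

FULL OUTER JOIN keeps every row from both sides; unmatched rows get NULL for the other side's columns.
Matching on v.venue_id = b.venue_id AND v.zone = b.zone. A NULL in a compared column never satisfies the condition.
Matched pairs: 8; unmatched v rows kept: 5; unmatched b rows kept: 3.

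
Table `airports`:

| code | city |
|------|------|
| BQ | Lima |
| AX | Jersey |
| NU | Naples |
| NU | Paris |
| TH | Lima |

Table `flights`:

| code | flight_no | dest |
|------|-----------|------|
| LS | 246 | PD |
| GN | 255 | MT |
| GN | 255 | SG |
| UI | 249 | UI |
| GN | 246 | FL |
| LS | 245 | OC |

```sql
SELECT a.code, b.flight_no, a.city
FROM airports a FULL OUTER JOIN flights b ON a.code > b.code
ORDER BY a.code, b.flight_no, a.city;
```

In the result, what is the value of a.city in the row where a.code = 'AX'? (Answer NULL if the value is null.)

Jersey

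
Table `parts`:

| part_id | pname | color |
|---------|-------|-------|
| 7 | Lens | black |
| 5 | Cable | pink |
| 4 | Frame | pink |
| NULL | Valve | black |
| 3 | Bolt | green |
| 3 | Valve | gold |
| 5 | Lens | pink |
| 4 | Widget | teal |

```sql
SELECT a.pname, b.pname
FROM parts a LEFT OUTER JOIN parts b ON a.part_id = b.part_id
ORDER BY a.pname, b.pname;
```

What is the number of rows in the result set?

LEFT JOIN keeps every row from `parts a`; unmatched rows get NULL for `parts b`'s columns.
Matching on a.part_id = b.part_id. A NULL in a compared column never satisfies the condition.
Matched pairs: 13; unmatched a rows kept: 1.
Total: 13 matched + 1 padded = 14 rows.

14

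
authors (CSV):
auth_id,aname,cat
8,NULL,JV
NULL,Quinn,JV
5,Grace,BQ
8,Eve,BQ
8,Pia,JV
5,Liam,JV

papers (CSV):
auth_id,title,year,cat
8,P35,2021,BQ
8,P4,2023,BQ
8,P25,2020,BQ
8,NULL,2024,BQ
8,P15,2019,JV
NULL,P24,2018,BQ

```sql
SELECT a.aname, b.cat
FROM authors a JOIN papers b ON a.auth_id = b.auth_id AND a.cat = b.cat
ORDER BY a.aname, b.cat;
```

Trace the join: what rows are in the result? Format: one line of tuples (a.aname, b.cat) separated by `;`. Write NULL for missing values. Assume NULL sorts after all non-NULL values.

(Eve, BQ); (Eve, BQ); (Eve, BQ); (Eve, BQ); (Pia, JV); (NULL, JV)

INNER JOIN keeps only pairs where the ON condition holds.
Matching on a.auth_id = b.auth_id AND a.cat = b.cat. A NULL in a compared column never satisfies the condition.
- a (auth_id=8, cat=JV) pairs with 1 row(s) of b.
- a (auth_id=NULL, cat=JV) has no partner → excluded.
- a (auth_id=5, cat=BQ) has no partner → excluded.
- a (auth_id=8, cat=BQ) pairs with 4 row(s) of b.
- a (auth_id=8, cat=JV) pairs with 1 row(s) of b.
- a (auth_id=5, cat=JV) has no partner → excluded.
After projecting and ordering:
a.aname | b.cat
Eve | BQ
Eve | BQ
Eve | BQ
Eve | BQ
Pia | JV
NULL | JV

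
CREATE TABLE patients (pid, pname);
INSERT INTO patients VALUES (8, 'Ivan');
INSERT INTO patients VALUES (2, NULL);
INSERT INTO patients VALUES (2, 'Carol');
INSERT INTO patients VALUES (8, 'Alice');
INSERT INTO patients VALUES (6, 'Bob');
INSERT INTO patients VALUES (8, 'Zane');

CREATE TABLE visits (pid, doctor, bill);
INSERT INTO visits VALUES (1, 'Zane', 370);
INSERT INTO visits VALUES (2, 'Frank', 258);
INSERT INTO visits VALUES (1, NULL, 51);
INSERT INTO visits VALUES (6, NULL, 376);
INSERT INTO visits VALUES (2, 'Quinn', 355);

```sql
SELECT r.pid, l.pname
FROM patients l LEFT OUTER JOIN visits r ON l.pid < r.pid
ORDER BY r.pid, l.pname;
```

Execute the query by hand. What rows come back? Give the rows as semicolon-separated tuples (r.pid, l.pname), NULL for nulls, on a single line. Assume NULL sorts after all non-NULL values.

(6, Carol); (6, NULL); (NULL, Alice); (NULL, Bob); (NULL, Ivan); (NULL, Zane)

LEFT JOIN keeps every row from `patients`; unmatched rows get NULL for `visits`'s columns.
Matching on l.pid < r.pid.
- pid=8: no r row matches, row kept with r columns NULL.
- pid=2: 1 matching r row(s), so 1 row(s) emitted.
- pid=2: 1 matching r row(s), so 1 row(s) emitted.
- pid=8: no r row matches, row kept with r columns NULL.
- pid=6: no r row matches, row kept with r columns NULL.
- pid=8: no r row matches, row kept with r columns NULL.
After projecting and ordering:
r.pid | l.pname
6 | Carol
6 | NULL
NULL | Alice
NULL | Bob
NULL | Ivan
NULL | Zane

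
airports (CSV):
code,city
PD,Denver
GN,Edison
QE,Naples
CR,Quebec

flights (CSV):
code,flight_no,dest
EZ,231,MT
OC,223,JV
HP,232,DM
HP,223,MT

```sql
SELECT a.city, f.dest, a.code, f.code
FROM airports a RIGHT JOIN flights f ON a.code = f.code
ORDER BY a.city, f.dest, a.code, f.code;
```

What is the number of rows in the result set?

4

RIGHT JOIN keeps every row from `flights`; unmatched rows get NULL for `airports`'s columns.
Matching on a.code = f.code.
- a row (code=PD): no match.
- a row (code=GN): no match.
- a row (code=QE): no match.
- a row (code=CR): no match.
- 4 f row(s) had no a match → kept, a columns NULL.
Total: 0 matched + 4 padded = 4 rows.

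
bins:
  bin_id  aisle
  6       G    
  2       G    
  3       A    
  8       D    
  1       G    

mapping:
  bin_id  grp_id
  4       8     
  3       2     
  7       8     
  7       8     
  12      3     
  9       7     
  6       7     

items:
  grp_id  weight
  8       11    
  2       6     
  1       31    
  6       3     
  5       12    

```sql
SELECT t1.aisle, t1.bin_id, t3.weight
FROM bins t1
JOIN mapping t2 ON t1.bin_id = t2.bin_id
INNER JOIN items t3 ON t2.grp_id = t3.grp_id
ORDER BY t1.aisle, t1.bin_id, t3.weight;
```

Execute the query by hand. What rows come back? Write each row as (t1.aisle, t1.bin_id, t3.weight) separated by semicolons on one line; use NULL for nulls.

(A, 3, 6)

Evaluate left to right. First `bins t1 INNER JOIN mapping t2` on bin_id: 2 row(s).
Then INNER JOIN `items t3` on grp_id: keep only rows whose t2.grp_id appears in t3.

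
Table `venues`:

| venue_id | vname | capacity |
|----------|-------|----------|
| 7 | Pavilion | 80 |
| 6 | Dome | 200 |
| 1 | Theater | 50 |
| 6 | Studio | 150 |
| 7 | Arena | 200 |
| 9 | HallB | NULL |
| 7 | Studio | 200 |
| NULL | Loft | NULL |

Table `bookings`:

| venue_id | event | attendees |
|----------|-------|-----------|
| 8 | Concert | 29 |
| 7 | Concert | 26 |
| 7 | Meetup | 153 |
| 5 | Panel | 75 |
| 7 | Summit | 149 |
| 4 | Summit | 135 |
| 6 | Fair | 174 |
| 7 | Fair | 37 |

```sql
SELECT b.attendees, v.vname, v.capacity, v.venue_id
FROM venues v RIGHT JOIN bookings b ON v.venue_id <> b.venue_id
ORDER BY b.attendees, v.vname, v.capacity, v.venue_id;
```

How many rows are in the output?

RIGHT JOIN keeps every row from `bookings`; unmatched rows get NULL for `venues`'s columns.
Matching on v.venue_id <> b.venue_id. A NULL in a compared column never satisfies the condition.
Matched pairs: 42; unmatched b rows kept: 0.
Total: 42 rows.

42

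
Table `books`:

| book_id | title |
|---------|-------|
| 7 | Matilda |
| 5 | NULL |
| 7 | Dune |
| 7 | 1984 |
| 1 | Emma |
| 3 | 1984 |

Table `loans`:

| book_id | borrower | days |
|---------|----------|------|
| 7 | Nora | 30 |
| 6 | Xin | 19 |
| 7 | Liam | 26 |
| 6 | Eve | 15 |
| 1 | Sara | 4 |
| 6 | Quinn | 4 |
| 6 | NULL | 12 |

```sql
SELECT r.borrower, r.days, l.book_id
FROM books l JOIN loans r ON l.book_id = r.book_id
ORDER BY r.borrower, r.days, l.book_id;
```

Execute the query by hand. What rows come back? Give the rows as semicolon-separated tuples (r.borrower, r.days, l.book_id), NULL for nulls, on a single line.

INNER JOIN keeps only pairs where the ON condition holds.
Matching on l.book_id = r.book_id.
- l (book_id=7) pairs with 2 row(s) of r.
- l (book_id=5) has no partner → excluded.
- l (book_id=7) pairs with 2 row(s) of r.
- l (book_id=7) pairs with 2 row(s) of r.
- l (book_id=1) pairs with 1 row(s) of r.
- l (book_id=3) has no partner → excluded.
After projecting and ordering:
r.borrower | r.days | l.book_id
Liam | 26 | 7
Liam | 26 | 7
Liam | 26 | 7
Nora | 30 | 7
Nora | 30 | 7
Nora | 30 | 7
Sara | 4 | 1

(Liam, 26, 7); (Liam, 26, 7); (Liam, 26, 7); (Nora, 30, 7); (Nora, 30, 7); (Nora, 30, 7); (Sara, 4, 1)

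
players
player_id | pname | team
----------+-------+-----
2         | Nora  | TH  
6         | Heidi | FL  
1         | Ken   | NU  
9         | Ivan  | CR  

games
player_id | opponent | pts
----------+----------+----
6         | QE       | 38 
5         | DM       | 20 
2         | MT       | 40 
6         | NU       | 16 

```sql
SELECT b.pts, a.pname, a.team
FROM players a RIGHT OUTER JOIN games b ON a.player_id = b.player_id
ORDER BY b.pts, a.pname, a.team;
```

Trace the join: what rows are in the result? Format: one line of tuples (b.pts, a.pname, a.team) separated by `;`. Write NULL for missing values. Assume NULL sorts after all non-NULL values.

RIGHT JOIN keeps every row from `games`; unmatched rows get NULL for `players`'s columns.
Matching on a.player_id = b.player_id.
- a (player_id=2) pairs with 1 row(s) of b.
- a (player_id=6) pairs with 2 row(s) of b.
- a (player_id=1) has no partner in b.
- a (player_id=9) has no partner in b.
- 1 row(s) from b found no a partner → padded with NULL.
After projecting and ordering:
b.pts | a.pname | a.team
16 | Heidi | FL
20 | NULL | NULL
38 | Heidi | FL
40 | Nora | TH

(16, Heidi, FL); (20, NULL, NULL); (38, Heidi, FL); (40, Nora, TH)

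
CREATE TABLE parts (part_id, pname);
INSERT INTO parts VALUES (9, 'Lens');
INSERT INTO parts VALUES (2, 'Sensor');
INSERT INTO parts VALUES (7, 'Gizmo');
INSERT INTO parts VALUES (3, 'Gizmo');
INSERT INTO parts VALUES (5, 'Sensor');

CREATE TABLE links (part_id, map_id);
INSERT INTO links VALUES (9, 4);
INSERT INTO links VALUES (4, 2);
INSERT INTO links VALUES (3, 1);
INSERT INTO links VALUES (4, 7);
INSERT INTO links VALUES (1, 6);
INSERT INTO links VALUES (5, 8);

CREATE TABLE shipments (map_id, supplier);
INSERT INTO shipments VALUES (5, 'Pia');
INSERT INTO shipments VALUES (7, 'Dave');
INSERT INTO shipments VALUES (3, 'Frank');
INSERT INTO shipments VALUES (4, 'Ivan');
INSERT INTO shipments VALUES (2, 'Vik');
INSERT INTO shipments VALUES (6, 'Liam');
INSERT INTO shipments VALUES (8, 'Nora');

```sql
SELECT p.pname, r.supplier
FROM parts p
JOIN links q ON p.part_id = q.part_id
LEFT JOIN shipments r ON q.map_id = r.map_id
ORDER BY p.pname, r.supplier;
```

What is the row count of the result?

3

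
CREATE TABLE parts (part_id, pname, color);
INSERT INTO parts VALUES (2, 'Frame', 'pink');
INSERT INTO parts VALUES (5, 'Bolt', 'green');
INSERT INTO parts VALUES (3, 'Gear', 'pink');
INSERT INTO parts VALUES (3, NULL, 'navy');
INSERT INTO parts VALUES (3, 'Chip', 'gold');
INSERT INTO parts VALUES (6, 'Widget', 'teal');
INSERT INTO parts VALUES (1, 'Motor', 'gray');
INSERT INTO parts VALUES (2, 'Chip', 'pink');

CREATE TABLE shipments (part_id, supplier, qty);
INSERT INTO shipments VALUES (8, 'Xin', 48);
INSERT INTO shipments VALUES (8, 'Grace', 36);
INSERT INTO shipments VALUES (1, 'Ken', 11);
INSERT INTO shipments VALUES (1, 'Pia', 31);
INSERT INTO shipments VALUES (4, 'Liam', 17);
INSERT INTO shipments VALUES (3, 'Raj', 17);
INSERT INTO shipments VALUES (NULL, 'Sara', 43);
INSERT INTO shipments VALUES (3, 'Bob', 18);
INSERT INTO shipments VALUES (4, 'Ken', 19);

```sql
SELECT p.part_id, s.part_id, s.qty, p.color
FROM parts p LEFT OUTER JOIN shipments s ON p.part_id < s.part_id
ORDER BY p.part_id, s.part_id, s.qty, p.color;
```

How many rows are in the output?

34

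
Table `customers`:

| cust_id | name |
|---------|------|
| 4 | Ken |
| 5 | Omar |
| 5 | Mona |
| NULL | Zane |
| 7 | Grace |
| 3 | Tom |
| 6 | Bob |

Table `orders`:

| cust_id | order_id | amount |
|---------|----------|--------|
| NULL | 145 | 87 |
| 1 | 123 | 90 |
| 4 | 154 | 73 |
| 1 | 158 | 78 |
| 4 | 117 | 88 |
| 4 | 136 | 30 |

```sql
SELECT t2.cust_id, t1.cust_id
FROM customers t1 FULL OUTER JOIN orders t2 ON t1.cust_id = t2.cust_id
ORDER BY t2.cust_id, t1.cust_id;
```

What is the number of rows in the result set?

FULL OUTER JOIN keeps every row from both sides; unmatched rows get NULL for the other side's columns.
Matching on t1.cust_id = t2.cust_id. A NULL in a compared column never satisfies the condition.
- t1 (cust_id=4) pairs with 3 row(s) of t2.
- t1 (cust_id=5) has no partner → padded with NULL.
- t1 (cust_id=5) has no partner → padded with NULL.
- t1 (cust_id=NULL) has no partner → padded with NULL.
- t1 (cust_id=7) has no partner → padded with NULL.
- t1 (cust_id=3) has no partner → padded with NULL.
- t1 (cust_id=6) has no partner → padded with NULL.
- plus 3 unmatched t2 row(s), each kept with NULL t1 columns.
Total: 3 matched + 9 padded = 12 rows.

12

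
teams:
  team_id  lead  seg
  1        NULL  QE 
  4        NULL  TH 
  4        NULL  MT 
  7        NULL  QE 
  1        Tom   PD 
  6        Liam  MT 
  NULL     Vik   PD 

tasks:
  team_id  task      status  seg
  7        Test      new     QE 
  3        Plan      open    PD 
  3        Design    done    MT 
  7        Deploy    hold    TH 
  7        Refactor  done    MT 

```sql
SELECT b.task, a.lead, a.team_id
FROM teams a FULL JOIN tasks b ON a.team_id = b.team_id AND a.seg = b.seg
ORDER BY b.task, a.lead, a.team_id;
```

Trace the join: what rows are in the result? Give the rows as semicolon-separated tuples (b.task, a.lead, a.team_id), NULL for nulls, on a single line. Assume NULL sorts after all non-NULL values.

FULL OUTER JOIN keeps every row from both sides; unmatched rows get NULL for the other side's columns.
Matching on a.team_id = b.team_id AND a.seg = b.seg. A NULL in a compared column never satisfies the condition.
- team_id=1, seg=QE: no b row matches, row kept with b columns NULL.
- team_id=4, seg=TH: no b row matches, row kept with b columns NULL.
- team_id=4, seg=MT: no b row matches, row kept with b columns NULL.
- team_id=7, seg=QE: 1 matching b row(s), so 1 row(s) emitted.
- team_id=1, seg=PD: no b row matches, row kept with b columns NULL.
- team_id=6, seg=MT: no b row matches, row kept with b columns NULL.
- team_id=NULL, seg=PD: no b row matches, row kept with b columns NULL.
- 4 b row(s) had no a match → kept, a columns NULL.

(Deploy, NULL, NULL); (Design, NULL, NULL); (Plan, NULL, NULL); (Refactor, NULL, NULL); (Test, NULL, 7); (NULL, Liam, 6); (NULL, Tom, 1); (NULL, Vik, NULL); (NULL, NULL, 1); (NULL, NULL, 4); (NULL, NULL, 4)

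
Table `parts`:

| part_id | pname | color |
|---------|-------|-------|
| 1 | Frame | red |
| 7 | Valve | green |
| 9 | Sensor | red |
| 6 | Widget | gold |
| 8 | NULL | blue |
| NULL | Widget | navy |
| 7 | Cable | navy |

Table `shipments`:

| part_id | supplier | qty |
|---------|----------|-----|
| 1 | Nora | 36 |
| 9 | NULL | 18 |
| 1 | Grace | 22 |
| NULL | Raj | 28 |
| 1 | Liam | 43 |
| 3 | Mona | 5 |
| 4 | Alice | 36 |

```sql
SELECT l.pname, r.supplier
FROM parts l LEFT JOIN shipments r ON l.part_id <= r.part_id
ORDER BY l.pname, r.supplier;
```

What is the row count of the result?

LEFT JOIN keeps every row from `parts`; unmatched rows get NULL for `shipments`'s columns.
Matching on l.part_id <= r.part_id. A NULL in a compared column never satisfies the condition.
- l row (part_id=1): matches 6 r row(s) → 6 output row(s).
- l row (part_id=7): matches 1 r row(s) → 1 output row(s).
- l row (part_id=9): matches 1 r row(s) → 1 output row(s).
- l row (part_id=6): matches 1 r row(s) → 1 output row(s).
- l row (part_id=8): matches 1 r row(s) → 1 output row(s).
- l row (part_id=NULL): no match → kept, r columns NULL.
- l row (part_id=7): matches 1 r row(s) → 1 output row(s).
Total: 11 matched + 1 padded = 12 rows.

12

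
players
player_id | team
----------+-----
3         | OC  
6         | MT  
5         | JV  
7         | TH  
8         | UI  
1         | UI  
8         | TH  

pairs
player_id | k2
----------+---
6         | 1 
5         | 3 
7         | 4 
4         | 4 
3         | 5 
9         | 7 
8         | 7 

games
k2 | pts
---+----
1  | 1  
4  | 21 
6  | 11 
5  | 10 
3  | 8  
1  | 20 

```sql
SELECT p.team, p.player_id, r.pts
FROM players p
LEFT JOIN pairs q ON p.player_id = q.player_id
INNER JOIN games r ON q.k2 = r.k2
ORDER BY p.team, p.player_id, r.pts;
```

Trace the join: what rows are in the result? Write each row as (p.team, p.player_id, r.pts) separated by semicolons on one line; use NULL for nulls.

(JV, 5, 8); (MT, 6, 1); (MT, 6, 20); (OC, 3, 10); (TH, 7, 21)

Evaluate left to right. First `players p LEFT JOIN pairs q` on player_id: 7 row(s).
Then INNER JOIN `games r` on k2: keep only rows whose q.k2 appears in r.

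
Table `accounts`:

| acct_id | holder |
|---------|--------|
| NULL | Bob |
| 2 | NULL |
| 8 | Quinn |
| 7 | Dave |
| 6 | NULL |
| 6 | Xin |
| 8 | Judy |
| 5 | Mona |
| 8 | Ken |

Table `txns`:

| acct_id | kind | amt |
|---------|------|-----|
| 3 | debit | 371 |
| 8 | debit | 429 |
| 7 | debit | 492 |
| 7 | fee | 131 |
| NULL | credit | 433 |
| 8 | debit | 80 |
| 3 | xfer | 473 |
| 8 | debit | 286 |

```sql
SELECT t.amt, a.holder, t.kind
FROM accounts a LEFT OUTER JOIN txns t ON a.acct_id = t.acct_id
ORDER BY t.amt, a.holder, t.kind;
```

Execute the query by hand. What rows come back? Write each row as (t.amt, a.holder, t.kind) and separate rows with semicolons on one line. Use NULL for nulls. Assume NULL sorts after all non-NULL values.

(80, Judy, debit); (80, Ken, debit); (80, Quinn, debit); (131, Dave, fee); (286, Judy, debit); (286, Ken, debit); (286, Quinn, debit); (429, Judy, debit); (429, Ken, debit); (429, Quinn, debit); (492, Dave, debit); (NULL, Bob, NULL); (NULL, Mona, NULL); (NULL, Xin, NULL); (NULL, NULL, NULL); (NULL, NULL, NULL)

LEFT JOIN keeps every row from `accounts`; unmatched rows get NULL for `txns`'s columns.
Matching on a.acct_id = t.acct_id. A NULL in a compared column never satisfies the condition.
Matched pairs: 11; unmatched a rows kept: 5.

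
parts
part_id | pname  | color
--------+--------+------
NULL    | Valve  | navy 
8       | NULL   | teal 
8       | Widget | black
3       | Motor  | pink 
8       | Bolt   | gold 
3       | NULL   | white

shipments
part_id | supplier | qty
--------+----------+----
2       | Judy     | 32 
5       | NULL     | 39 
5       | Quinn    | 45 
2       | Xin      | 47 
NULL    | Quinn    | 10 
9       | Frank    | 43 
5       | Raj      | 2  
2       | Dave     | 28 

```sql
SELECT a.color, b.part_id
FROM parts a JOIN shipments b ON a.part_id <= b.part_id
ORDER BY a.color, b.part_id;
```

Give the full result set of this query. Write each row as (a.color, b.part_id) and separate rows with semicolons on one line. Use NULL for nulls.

INNER JOIN keeps only pairs where the ON condition holds.
Matching on a.part_id <= b.part_id. A NULL in a compared column never satisfies the condition.
Matched pairs: 11.

(black, 9); (gold, 9); (pink, 5); (pink, 5); (pink, 5); (pink, 9); (teal, 9); (white, 5); (white, 5); (white, 5); (white, 9)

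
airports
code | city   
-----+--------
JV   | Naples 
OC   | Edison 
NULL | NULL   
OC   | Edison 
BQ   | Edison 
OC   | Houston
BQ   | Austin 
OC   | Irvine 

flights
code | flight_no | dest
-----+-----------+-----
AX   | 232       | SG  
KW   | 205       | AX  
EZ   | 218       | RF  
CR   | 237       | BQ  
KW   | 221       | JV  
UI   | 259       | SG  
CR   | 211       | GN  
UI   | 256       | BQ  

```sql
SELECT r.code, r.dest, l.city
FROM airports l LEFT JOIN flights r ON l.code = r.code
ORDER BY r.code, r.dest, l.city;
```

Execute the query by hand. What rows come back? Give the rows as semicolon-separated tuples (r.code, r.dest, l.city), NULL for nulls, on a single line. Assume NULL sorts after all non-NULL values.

LEFT JOIN keeps every row from `airports`; unmatched rows get NULL for `flights`'s columns.
Matching on l.code = r.code. A NULL in a compared column never satisfies the condition.
Matched pairs: 0; unmatched l rows kept: 8.

(NULL, NULL, Austin); (NULL, NULL, Edison); (NULL, NULL, Edison); (NULL, NULL, Edison); (NULL, NULL, Houston); (NULL, NULL, Irvine); (NULL, NULL, Naples); (NULL, NULL, NULL)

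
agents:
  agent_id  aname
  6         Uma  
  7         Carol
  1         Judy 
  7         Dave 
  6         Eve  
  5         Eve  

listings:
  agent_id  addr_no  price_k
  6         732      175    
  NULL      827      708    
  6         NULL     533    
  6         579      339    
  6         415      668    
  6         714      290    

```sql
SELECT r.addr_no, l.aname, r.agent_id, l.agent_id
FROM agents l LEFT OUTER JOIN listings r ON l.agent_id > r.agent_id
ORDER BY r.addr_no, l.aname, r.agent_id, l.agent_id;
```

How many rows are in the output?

14

LEFT JOIN keeps every row from `agents`; unmatched rows get NULL for `listings`'s columns.
Matching on l.agent_id > r.agent_id. A NULL in a compared column never satisfies the condition.
Matched pairs: 10; unmatched l rows kept: 4.
Total: 10 matched + 4 padded = 14 rows.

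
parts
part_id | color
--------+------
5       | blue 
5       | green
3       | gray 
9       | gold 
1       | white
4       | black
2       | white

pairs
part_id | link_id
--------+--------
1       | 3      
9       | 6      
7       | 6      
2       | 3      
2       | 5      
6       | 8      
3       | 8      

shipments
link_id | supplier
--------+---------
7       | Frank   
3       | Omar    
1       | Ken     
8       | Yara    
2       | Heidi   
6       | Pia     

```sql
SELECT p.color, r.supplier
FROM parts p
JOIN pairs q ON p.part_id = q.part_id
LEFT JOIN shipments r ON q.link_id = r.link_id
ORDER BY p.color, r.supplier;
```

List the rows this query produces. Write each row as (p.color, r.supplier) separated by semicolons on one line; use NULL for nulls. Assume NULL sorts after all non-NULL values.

(gold, Pia); (gray, Yara); (white, Omar); (white, Omar); (white, NULL)

Step 1 — p INNER JOIN q on part_id → 5 row(s).
Then LEFT JOIN `shipments r` on link_id: each of those 5 rows is kept; rows whose q.link_id has no match in r get NULL for r's columns.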